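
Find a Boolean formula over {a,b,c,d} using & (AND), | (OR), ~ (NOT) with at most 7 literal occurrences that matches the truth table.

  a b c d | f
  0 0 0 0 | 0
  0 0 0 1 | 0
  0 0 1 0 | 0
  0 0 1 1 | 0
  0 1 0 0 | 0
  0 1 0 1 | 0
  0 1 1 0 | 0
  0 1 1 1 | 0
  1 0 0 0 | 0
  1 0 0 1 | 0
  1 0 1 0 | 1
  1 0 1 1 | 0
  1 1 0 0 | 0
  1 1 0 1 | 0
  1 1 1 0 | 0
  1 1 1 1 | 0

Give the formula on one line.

  ~c = 1100110011001100
  ~b = 1111000011110000
  (~c | ~b) = 1111110011111100
  ~d = 1010101010101010
  (c & ~d) = 0010001000100010
  (d | (c & ~d)) = 0111011101110111
  (a & (d | (c & ~d))) = 0000000001110111
  ((a & (d | (c & ~d))) & ~d) = 0000000000100010
  ((~c | ~b) & ((a & (d | (c & ~d))) & ~d)) = 0000000000100000

((~c | ~b) & ((a & (d | (c & ~d))) & ~d))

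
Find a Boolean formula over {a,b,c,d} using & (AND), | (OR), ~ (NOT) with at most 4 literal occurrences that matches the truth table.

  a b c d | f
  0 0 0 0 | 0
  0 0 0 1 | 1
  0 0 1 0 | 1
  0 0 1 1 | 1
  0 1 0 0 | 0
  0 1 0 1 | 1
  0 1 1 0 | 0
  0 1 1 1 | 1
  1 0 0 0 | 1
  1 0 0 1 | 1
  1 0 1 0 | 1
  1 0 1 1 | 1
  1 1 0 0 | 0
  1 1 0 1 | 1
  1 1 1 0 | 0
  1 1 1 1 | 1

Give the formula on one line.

  ~b = 1111000011110000
  (c | a) = 0011001111111111
  (~b & (c | a)) = 0011000011110000
  ((~b & (c | a)) | d) = 0111010111110101

((~b & (c | a)) | d)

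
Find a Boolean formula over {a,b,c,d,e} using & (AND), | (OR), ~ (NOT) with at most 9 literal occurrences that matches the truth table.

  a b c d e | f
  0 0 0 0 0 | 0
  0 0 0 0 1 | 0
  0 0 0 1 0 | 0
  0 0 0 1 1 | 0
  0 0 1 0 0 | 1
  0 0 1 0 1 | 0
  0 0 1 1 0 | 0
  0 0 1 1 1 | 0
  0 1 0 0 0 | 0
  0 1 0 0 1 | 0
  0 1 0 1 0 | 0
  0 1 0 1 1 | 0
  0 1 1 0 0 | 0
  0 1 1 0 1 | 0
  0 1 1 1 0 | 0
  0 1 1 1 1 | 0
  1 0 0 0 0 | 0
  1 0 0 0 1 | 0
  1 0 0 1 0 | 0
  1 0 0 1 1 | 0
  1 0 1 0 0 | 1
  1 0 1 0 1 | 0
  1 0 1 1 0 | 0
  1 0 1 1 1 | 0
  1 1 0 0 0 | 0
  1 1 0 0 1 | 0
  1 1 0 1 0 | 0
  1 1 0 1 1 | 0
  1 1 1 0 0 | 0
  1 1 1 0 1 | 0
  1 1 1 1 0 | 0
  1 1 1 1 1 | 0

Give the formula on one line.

(((~d & b) | ((~d | ~c) & c)) & (~b & ~e))

  ~d = 11001100110011001100110011001100
  (~d & b) = 00000000110011000000000011001100
  ~c = 11110000111100001111000011110000
  (~d | ~c) = 11111100111111001111110011111100
  ((~d | ~c) & c) = 00001100000011000000110000001100
  ((~d & b) | ((~d | ~c) & c)) = 00001100110011000000110011001100
  ~b = 11111111000000001111111100000000
  ~e = 10101010101010101010101010101010
  (~b & ~e) = 10101010000000001010101000000000
  (((~d & b) | ((~d | ~c) & c)) & (~b & ~e)) = 00001000000000000000100000000000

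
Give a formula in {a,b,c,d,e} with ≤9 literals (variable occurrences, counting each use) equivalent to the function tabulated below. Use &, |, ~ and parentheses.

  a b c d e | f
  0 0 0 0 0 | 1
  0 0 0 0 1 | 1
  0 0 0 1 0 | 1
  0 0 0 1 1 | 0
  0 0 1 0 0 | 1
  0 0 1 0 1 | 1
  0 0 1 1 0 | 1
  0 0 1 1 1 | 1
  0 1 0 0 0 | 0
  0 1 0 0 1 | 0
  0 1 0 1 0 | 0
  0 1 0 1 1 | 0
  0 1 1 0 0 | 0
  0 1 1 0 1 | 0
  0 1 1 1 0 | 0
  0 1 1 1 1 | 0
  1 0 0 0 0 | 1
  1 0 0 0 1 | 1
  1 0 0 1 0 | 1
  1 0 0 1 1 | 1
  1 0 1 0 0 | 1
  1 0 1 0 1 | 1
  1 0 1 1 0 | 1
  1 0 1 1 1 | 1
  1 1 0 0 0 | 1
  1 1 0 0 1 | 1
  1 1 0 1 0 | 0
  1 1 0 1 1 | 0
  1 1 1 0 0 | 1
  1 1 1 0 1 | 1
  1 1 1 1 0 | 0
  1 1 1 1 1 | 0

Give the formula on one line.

((a & ~d) | (~b & ((~e | a) | ((c | ~d) & e))))

  ~d = 11001100110011001100110011001100
  (a & ~d) = 00000000000000001100110011001100
  ~b = 11111111000000001111111100000000
  ~e = 10101010101010101010101010101010
  (~e | a) = 10101010101010101111111111111111
  (c | ~d) = 11001111110011111100111111001111
  ((c | ~d) & e) = 01000101010001010100010101000101
  ((~e | a) | ((c | ~d) & e)) = 11101111111011111111111111111111
  (~b & ((~e | a) | ((c | ~d) & e))) = 11101111000000001111111100000000
  ((a & ~d) | (~b & ((~e | a) | ((c | ~d) & e)))) = 11101111000000001111111111001100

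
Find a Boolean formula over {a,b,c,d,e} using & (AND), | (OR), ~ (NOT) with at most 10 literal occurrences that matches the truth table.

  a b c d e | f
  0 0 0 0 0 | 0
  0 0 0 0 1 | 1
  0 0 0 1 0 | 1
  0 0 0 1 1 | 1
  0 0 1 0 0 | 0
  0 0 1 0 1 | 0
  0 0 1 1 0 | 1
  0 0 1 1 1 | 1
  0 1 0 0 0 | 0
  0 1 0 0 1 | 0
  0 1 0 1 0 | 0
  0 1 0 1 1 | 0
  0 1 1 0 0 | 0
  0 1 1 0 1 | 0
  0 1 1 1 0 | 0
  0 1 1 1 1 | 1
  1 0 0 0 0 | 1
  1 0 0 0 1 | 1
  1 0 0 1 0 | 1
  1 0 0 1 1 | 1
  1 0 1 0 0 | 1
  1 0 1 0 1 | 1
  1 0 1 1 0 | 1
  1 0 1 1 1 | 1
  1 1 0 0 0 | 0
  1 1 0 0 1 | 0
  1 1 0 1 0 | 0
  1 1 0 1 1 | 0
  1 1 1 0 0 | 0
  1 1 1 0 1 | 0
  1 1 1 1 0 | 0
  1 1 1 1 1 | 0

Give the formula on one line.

  ~c = 11110000111100001111000011110000
  (e & ~c) = 01010000010100000101000001010000
  ~d = 11001100110011001100110011001100
  ((e & ~c) & ~d) = 01000000010000000100000001000000
  (((e & ~c) & ~d) | a) = 01000000010000001111111111111111
  ((((e & ~c) & ~d) | a) | d) = 01110011011100111111111111111111
  ~a = 11111111111111110000000000000000
  (~a & e) = 01010101010101010000000000000000
  (c & (~a & e)) = 00000101000001010000000000000000
  ~b = 11111111000000001111111100000000
  ((c & (~a & e)) | ~b) = 11111111000001011111111100000000
  (((((e & ~c) & ~d) | a) | d) & ((c & (~a & e)) | ~b)) = 01110011000000011111111100000000

(((((e & ~c) & ~d) | a) | d) & ((c & (~a & e)) | ~b))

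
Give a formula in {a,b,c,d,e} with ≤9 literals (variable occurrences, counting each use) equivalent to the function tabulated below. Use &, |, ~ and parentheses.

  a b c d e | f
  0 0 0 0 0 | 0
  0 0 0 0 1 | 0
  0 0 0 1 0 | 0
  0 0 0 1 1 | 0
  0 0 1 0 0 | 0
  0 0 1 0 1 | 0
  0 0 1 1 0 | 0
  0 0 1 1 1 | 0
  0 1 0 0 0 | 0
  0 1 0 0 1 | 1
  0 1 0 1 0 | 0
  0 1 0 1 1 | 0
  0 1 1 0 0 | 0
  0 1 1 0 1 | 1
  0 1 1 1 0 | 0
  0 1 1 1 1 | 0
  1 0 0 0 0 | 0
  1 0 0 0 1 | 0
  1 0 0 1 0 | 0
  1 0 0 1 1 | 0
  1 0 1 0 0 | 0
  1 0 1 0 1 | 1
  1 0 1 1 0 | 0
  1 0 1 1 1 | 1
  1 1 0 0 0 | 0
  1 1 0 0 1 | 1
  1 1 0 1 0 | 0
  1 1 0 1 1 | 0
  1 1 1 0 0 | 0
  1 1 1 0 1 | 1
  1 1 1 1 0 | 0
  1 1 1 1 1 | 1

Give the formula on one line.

((c & (e & a)) | ((~d & b) & e))

  (e & a) = 00000000000000000101010101010101
  (c & (e & a)) = 00000000000000000000010100000101
  ~d = 11001100110011001100110011001100
  (~d & b) = 00000000110011000000000011001100
  ((~d & b) & e) = 00000000010001000000000001000100
  ((c & (e & a)) | ((~d & b) & e)) = 00000000010001000000010101000101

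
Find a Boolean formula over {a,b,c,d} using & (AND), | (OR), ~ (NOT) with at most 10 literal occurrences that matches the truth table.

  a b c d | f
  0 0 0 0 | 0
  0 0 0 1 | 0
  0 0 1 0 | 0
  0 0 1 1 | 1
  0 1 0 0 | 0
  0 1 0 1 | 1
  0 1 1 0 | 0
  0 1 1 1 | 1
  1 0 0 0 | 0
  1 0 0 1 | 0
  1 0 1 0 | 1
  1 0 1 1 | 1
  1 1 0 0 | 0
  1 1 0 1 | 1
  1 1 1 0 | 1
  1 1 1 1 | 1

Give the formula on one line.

  (a & c) = 0000000000110011
  ~c = 1100110011001100
  (d & ~c) = 0100010001000100
  ((d & ~c) & b) = 0000010000000100
  ((a & c) | ((d & ~c) & b)) = 0000010000110111
  (c & d) = 0001000100010001
  (((a & c) | ((d & ~c) & b)) | (c & d)) = 0001010100110111

(((a & c) | ((d & ~c) & b)) | (c & d))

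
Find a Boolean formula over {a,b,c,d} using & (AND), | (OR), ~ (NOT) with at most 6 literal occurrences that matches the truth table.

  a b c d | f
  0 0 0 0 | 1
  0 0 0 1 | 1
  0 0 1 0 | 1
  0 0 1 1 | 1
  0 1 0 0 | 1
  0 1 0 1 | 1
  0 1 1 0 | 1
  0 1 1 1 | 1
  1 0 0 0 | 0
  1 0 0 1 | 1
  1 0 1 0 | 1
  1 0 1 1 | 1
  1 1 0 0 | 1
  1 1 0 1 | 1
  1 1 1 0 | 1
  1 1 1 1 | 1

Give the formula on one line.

  ~a = 1111111100000000
  (~a | c) = 1111111100110011
  ((~a | c) | d) = 1111111101110111
  (((~a | c) | d) | b) = 1111111101111111

(((~a | c) | d) | b)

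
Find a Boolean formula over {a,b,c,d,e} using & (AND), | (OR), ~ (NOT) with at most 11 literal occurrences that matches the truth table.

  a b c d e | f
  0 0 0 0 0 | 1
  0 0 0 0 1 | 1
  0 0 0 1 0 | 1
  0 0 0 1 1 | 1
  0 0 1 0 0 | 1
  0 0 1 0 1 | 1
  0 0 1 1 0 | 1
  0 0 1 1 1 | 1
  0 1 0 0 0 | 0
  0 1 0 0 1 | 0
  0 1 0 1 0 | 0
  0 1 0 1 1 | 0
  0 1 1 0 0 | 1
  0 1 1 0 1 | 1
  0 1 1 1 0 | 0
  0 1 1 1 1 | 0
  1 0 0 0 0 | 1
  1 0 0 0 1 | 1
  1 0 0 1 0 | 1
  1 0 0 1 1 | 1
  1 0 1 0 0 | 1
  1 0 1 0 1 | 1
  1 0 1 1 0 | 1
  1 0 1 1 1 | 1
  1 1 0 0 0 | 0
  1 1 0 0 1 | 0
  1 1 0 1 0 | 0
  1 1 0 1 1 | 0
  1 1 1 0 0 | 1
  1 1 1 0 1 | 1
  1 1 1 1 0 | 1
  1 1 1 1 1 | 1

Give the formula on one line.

(((c & b) | (~b | ~a)) & ((c & ~d) | (a | ~b)))

  (c & b) = 00000000000011110000000000001111
  ~b = 11111111000000001111111100000000
  ~a = 11111111111111110000000000000000
  (~b | ~a) = 11111111111111111111111100000000
  ((c & b) | (~b | ~a)) = 11111111111111111111111100001111
  ~d = 11001100110011001100110011001100
  (c & ~d) = 00001100000011000000110000001100
  (a | ~b) = 11111111000000001111111111111111
  ((c & ~d) | (a | ~b)) = 11111111000011001111111111111111
  (((c & b) | (~b | ~a)) & ((c & ~d) | (a | ~b))) = 11111111000011001111111100001111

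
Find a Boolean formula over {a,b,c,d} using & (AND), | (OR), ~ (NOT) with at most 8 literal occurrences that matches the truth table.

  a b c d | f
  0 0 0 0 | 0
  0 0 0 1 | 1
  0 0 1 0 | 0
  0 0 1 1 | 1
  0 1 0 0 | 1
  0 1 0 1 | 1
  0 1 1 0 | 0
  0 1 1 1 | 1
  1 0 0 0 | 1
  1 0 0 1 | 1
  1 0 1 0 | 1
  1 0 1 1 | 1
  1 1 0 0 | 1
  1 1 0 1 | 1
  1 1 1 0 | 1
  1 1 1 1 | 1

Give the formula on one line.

(((b & (~b | ~c)) | d) | ((~c | ~d) & a))

  ~b = 1111000011110000
  ~c = 1100110011001100
  (~b | ~c) = 1111110011111100
  (b & (~b | ~c)) = 0000110000001100
  ((b & (~b | ~c)) | d) = 0101110101011101
  ~d = 1010101010101010
  (~c | ~d) = 1110111011101110
  ((~c | ~d) & a) = 0000000011101110
  (((b & (~b | ~c)) | d) | ((~c | ~d) & a)) = 0101110111111111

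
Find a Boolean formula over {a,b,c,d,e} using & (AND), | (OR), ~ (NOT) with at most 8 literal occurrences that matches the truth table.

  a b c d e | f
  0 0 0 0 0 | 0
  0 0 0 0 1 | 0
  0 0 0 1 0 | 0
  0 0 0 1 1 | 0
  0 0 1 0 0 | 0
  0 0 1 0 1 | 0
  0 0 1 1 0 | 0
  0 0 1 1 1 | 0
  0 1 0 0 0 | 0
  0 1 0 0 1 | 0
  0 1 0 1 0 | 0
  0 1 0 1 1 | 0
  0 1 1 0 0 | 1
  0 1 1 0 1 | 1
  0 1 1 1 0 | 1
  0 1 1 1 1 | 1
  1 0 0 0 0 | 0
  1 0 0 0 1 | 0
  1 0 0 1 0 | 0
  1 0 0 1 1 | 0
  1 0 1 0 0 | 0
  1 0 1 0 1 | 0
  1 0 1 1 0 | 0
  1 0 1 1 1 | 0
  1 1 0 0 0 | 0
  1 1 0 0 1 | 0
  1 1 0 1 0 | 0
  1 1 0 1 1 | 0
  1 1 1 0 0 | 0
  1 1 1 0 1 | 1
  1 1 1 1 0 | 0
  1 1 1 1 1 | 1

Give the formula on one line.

  ~c = 11110000111100001111000011110000
  (b | ~c) = 11110000111111111111000011111111
  (c & (b | ~c)) = 00000000000011110000000000001111
  ~a = 11111111111111110000000000000000
  (e | ~a) = 11111111111111110101010101010101
  ((c & (b | ~c)) & (e | ~a)) = 00000000000011110000000000000101

((c & (b | ~c)) & (e | ~a))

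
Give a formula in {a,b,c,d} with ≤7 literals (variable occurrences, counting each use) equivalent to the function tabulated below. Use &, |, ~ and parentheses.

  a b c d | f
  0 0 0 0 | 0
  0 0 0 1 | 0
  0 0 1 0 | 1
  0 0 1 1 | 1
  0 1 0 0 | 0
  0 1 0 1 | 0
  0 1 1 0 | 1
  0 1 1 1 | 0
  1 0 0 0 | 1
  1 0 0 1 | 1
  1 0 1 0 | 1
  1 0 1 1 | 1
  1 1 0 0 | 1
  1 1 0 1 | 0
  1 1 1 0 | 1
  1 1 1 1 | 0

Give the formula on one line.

((~b | ~d) & (a | c))

  ~b = 1111000011110000
  ~d = 1010101010101010
  (~b | ~d) = 1111101011111010
  (a | c) = 0011001111111111
  ((~b | ~d) & (a | c)) = 0011001011111010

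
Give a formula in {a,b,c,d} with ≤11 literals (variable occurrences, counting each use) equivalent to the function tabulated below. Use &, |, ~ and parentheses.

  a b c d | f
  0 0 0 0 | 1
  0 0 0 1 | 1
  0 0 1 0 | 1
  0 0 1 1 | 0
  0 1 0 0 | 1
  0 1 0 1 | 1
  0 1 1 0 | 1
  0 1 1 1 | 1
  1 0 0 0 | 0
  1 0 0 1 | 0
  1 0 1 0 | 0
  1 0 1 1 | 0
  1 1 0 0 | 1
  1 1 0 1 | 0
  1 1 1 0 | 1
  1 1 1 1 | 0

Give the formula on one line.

(((b | ~a) & ((b & ~a) | ~d)) | (((d | b) & ~a) & ~c))

  ~a = 1111111100000000
  (b | ~a) = 1111111100001111
  (b & ~a) = 0000111100000000
  ~d = 1010101010101010
  ((b & ~a) | ~d) = 1010111110101010
  ((b | ~a) & ((b & ~a) | ~d)) = 1010111100001010
  (d | b) = 0101111101011111
  ((d | b) & ~a) = 0101111100000000
  ~c = 1100110011001100
  (((d | b) & ~a) & ~c) = 0100110000000000
  (((b | ~a) & ((b & ~a) | ~d)) | (((d | b) & ~a) & ~c)) = 1110111100001010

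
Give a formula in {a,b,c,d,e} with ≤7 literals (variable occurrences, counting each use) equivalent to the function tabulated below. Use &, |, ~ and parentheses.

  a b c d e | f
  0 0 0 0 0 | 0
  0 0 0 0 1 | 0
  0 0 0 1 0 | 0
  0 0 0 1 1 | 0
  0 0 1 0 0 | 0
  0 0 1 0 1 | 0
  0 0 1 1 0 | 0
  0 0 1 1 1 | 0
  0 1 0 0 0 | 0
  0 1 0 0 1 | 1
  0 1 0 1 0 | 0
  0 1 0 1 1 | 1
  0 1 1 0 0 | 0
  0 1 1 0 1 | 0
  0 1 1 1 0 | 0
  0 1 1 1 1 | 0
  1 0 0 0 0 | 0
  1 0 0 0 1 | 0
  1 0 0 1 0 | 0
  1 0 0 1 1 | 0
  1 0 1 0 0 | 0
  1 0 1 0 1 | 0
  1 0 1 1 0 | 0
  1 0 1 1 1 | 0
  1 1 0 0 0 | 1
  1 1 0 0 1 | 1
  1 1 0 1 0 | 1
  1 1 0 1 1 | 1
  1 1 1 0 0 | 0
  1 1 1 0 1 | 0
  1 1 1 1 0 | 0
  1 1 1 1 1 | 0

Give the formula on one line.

((b & ~c) & ((e | (a & ~e)) & ~c))

  ~c = 11110000111100001111000011110000
  (b & ~c) = 00000000111100000000000011110000
  ~e = 10101010101010101010101010101010
  (a & ~e) = 00000000000000001010101010101010
  (e | (a & ~e)) = 01010101010101011111111111111111
  ((e | (a & ~e)) & ~c) = 01010000010100001111000011110000
  ((b & ~c) & ((e | (a & ~e)) & ~c)) = 00000000010100000000000011110000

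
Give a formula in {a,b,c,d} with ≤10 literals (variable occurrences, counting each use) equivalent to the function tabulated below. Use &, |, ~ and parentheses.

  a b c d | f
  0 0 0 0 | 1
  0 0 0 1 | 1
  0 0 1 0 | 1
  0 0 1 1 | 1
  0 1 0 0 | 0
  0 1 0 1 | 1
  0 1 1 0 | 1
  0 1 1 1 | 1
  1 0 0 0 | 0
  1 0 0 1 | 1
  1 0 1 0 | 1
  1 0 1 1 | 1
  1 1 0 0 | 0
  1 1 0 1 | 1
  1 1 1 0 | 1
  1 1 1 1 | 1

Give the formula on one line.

(((a & c) | (c & ~d)) | (d | (~a & (~b | d))))

  (a & c) = 0000000000110011
  ~d = 1010101010101010
  (c & ~d) = 0010001000100010
  ((a & c) | (c & ~d)) = 0010001000110011
  ~a = 1111111100000000
  ~b = 1111000011110000
  (~b | d) = 1111010111110101
  (~a & (~b | d)) = 1111010100000000
  (d | (~a & (~b | d))) = 1111010101010101
  (((a & c) | (c & ~d)) | (d | (~a & (~b | d)))) = 1111011101110111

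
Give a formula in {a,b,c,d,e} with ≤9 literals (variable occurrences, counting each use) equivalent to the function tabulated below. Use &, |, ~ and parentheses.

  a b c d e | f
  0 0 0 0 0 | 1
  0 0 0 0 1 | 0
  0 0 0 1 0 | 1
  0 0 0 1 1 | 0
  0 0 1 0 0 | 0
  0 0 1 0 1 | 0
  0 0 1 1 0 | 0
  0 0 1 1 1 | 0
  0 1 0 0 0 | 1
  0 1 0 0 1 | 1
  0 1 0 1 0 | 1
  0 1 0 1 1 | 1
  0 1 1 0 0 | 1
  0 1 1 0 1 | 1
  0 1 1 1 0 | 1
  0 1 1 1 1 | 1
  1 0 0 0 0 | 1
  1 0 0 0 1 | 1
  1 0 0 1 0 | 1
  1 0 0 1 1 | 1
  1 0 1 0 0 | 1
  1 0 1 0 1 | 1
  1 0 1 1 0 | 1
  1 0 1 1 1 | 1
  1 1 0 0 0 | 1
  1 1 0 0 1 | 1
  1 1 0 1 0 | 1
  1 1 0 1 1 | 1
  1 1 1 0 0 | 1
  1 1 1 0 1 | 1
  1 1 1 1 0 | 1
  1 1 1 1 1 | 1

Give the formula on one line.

(((((b & (e & d)) | a) | (~e & ~c)) | (b & d)) | b)

  (e & d) = 00010001000100010001000100010001
  (b & (e & d)) = 00000000000100010000000000010001
  ((b & (e & d)) | a) = 00000000000100011111111111111111
  ~e = 10101010101010101010101010101010
  ~c = 11110000111100001111000011110000
  (~e & ~c) = 10100000101000001010000010100000
  (((b & (e & d)) | a) | (~e & ~c)) = 10100000101100011111111111111111
  (b & d) = 00000000001100110000000000110011
  ((((b & (e & d)) | a) | (~e & ~c)) | (b & d)) = 10100000101100111111111111111111
  (((((b & (e & d)) | a) | (~e & ~c)) | (b & d)) | b) = 10100000111111111111111111111111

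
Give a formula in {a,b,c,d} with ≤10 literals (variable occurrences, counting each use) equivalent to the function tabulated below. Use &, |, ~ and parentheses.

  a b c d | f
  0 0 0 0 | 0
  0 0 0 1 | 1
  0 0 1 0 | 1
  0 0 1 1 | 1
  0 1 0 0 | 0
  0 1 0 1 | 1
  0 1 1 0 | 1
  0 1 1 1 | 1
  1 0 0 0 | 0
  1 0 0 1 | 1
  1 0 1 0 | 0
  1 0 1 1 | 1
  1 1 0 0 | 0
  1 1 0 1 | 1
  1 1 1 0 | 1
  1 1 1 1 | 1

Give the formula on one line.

((c & (~a | (~d & (a & (b | d))))) | d)

  ~a = 1111111100000000
  ~d = 1010101010101010
  (b | d) = 0101111101011111
  (a & (b | d)) = 0000000001011111
  (~d & (a & (b | d))) = 0000000000001010
  (~a | (~d & (a & (b | d)))) = 1111111100001010
  (c & (~a | (~d & (a & (b | d))))) = 0011001100000010
  ((c & (~a | (~d & (a & (b | d))))) | d) = 0111011101010111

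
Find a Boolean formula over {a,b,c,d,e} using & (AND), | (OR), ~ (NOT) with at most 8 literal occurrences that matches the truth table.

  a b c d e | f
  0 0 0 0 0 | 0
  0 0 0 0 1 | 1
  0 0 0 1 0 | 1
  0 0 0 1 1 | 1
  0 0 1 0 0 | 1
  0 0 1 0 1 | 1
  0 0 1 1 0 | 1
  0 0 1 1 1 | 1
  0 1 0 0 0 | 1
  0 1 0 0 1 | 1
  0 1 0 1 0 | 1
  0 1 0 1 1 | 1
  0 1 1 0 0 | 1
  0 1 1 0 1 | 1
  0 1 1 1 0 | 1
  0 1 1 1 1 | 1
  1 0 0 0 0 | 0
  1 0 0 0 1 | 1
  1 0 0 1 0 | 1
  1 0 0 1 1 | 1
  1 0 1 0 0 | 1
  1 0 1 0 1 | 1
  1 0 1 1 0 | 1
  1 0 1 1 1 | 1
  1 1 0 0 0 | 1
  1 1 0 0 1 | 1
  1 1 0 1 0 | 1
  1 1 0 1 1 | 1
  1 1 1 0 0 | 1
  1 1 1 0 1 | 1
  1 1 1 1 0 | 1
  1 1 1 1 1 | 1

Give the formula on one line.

  (d | c) = 00111111001111110011111100111111
  ~e = 10101010101010101010101010101010
  (b | e) = 01010101111111110101010111111111
  (~e & (b | e)) = 00000000101010100000000010101010
  (e | (~e & (b | e))) = 01010101111111110101010111111111
  ((d | c) | (e | (~e & (b | e)))) = 01111111111111110111111111111111

((d | c) | (e | (~e & (b | e))))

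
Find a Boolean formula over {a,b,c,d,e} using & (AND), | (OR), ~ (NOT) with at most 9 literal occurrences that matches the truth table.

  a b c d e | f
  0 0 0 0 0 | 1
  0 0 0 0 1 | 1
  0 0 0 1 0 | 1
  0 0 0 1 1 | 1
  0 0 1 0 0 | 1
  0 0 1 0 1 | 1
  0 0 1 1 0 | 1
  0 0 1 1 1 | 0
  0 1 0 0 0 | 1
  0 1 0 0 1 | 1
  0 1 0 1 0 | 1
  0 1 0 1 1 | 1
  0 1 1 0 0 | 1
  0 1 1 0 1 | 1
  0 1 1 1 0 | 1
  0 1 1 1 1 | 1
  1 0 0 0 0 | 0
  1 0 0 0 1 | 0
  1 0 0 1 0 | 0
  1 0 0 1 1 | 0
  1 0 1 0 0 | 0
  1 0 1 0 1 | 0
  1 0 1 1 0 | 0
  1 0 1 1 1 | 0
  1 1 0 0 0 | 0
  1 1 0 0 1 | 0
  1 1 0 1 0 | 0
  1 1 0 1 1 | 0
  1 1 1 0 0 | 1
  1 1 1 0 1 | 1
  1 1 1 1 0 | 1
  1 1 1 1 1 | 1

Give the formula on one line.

((~a | (c & b)) & ((~e | ~d) | (~c | b)))

  ~a = 11111111111111110000000000000000
  (c & b) = 00000000000011110000000000001111
  (~a | (c & b)) = 11111111111111110000000000001111
  ~e = 10101010101010101010101010101010
  ~d = 11001100110011001100110011001100
  (~e | ~d) = 11101110111011101110111011101110
  ~c = 11110000111100001111000011110000
  (~c | b) = 11110000111111111111000011111111
  ((~e | ~d) | (~c | b)) = 11111110111111111111111011111111
  ((~a | (c & b)) & ((~e | ~d) | (~c | b))) = 11111110111111110000000000001111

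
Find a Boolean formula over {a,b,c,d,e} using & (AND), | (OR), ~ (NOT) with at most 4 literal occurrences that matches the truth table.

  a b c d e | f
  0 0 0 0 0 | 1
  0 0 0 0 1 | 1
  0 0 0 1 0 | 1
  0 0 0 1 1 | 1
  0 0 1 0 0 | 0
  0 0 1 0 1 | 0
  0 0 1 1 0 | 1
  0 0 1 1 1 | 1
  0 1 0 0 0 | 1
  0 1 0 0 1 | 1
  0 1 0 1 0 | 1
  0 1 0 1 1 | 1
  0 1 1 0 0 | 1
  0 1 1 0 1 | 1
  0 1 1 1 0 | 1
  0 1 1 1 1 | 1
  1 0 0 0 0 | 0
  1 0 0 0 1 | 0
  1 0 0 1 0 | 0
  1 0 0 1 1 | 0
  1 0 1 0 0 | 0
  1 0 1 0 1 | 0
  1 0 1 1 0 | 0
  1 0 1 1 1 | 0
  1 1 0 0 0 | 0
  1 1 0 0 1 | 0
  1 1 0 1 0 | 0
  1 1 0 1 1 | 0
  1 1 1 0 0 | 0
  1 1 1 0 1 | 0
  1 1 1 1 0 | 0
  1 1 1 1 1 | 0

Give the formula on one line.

  ~c = 11110000111100001111000011110000
  (d | b) = 00110011111111110011001111111111
  (~c | (d | b)) = 11110011111111111111001111111111
  ~a = 11111111111111110000000000000000
  ((~c | (d | b)) & ~a) = 11110011111111110000000000000000

((~c | (d | b)) & ~a)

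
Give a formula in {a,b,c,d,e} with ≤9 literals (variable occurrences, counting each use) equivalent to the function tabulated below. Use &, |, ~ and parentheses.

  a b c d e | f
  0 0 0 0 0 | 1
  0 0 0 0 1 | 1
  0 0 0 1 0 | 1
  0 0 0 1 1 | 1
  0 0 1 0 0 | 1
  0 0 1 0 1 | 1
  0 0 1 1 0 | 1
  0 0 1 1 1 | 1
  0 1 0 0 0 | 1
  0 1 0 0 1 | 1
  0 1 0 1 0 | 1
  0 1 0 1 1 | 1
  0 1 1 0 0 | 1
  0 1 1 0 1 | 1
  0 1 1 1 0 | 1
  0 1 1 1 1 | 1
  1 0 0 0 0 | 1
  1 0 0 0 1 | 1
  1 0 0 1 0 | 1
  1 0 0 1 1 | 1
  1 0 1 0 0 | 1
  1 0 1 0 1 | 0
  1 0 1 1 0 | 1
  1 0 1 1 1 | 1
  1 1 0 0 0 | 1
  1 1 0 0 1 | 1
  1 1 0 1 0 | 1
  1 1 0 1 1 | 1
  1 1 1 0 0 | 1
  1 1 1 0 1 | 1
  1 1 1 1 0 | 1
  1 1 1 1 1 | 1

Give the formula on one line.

(((~a & (~d | c)) | ((~e | d) & a)) | (b | ~c))

  ~a = 11111111111111110000000000000000
  ~d = 11001100110011001100110011001100
  (~d | c) = 11001111110011111100111111001111
  (~a & (~d | c)) = 11001111110011110000000000000000
  ~e = 10101010101010101010101010101010
  (~e | d) = 10111011101110111011101110111011
  ((~e | d) & a) = 00000000000000001011101110111011
  ((~a & (~d | c)) | ((~e | d) & a)) = 11001111110011111011101110111011
  ~c = 11110000111100001111000011110000
  (b | ~c) = 11110000111111111111000011111111
  (((~a & (~d | c)) | ((~e | d) & a)) | (b | ~c)) = 11111111111111111111101111111111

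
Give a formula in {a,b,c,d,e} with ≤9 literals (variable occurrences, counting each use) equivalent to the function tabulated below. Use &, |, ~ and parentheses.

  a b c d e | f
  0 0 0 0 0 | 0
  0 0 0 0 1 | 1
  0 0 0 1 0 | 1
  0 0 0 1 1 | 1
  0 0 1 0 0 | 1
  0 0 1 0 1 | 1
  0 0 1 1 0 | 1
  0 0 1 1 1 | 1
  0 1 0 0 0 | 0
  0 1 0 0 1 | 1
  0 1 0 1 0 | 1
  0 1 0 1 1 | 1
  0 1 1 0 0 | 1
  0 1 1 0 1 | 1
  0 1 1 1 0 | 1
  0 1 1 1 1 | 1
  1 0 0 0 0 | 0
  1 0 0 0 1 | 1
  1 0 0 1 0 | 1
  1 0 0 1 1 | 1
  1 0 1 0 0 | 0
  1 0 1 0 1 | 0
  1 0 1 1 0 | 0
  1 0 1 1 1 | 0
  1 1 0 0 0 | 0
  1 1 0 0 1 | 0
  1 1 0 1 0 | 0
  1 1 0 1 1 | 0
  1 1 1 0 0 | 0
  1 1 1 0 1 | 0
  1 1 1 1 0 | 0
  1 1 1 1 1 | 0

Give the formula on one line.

((((c & ~e) | (e & c)) | (e | d)) & ((~b & ~c) | ~a))

  ~e = 10101010101010101010101010101010
  (c & ~e) = 00001010000010100000101000001010
  (e & c) = 00000101000001010000010100000101
  ((c & ~e) | (e & c)) = 00001111000011110000111100001111
  (e | d) = 01110111011101110111011101110111
  (((c & ~e) | (e & c)) | (e | d)) = 01111111011111110111111101111111
  ~b = 11111111000000001111111100000000
  ~c = 11110000111100001111000011110000
  (~b & ~c) = 11110000000000001111000000000000
  ~a = 11111111111111110000000000000000
  ((~b & ~c) | ~a) = 11111111111111111111000000000000
  ((((c & ~e) | (e & c)) | (e | d)) & ((~b & ~c) | ~a)) = 01111111011111110111000000000000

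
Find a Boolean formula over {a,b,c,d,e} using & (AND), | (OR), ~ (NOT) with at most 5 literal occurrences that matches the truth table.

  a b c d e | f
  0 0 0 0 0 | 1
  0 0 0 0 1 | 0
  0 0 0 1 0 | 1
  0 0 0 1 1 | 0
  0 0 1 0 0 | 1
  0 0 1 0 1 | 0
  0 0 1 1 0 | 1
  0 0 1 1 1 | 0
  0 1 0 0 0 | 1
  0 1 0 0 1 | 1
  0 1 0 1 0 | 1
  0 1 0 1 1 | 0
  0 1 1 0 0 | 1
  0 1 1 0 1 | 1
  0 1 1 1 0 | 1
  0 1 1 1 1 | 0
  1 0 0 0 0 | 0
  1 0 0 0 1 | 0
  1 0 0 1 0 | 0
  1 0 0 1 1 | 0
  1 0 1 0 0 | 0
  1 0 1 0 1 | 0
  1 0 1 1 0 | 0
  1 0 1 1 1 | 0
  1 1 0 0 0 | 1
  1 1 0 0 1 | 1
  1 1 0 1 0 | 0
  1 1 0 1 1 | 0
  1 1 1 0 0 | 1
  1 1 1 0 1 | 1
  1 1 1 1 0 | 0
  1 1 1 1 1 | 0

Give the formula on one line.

((~d & b) | (~a & ~e))

  ~d = 11001100110011001100110011001100
  (~d & b) = 00000000110011000000000011001100
  ~a = 11111111111111110000000000000000
  ~e = 10101010101010101010101010101010
  (~a & ~e) = 10101010101010100000000000000000
  ((~d & b) | (~a & ~e)) = 10101010111011100000000011001100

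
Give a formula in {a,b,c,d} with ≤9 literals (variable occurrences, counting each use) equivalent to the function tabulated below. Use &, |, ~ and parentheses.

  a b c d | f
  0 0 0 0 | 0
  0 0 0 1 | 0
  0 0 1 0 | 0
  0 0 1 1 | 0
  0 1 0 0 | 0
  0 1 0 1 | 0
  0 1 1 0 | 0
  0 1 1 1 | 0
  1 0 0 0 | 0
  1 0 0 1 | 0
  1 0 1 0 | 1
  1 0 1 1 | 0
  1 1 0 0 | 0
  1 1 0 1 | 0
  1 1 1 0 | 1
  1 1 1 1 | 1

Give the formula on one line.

(((a & b) & ((~b & a) | c)) | (~d & (~b & (a & c))))

  (a & b) = 0000000000001111
  ~b = 1111000011110000
  (~b & a) = 0000000011110000
  ((~b & a) | c) = 0011001111110011
  ((a & b) & ((~b & a) | c)) = 0000000000000011
  ~d = 1010101010101010
  (a & c) = 0000000000110011
  (~b & (a & c)) = 0000000000110000
  (~d & (~b & (a & c))) = 0000000000100000
  (((a & b) & ((~b & a) | c)) | (~d & (~b & (a & c)))) = 0000000000100011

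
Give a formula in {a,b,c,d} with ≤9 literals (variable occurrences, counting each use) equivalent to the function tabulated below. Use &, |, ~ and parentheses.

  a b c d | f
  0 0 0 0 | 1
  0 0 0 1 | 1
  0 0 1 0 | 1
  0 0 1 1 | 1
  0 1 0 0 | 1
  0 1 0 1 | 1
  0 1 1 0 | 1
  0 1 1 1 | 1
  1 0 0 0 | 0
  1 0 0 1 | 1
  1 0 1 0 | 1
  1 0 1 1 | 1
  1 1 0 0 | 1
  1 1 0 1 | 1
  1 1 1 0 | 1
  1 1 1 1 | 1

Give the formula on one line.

  (a & c) = 0000000000110011
  ~a = 1111111100000000
  ((a & c) | ~a) = 1111111100110011
  (b | d) = 0101111101011111
  (~a | (b | d)) = 1111111101011111
  (((a & c) | ~a) | (~a | (b | d))) = 1111111101111111

(((a & c) | ~a) | (~a | (b | d)))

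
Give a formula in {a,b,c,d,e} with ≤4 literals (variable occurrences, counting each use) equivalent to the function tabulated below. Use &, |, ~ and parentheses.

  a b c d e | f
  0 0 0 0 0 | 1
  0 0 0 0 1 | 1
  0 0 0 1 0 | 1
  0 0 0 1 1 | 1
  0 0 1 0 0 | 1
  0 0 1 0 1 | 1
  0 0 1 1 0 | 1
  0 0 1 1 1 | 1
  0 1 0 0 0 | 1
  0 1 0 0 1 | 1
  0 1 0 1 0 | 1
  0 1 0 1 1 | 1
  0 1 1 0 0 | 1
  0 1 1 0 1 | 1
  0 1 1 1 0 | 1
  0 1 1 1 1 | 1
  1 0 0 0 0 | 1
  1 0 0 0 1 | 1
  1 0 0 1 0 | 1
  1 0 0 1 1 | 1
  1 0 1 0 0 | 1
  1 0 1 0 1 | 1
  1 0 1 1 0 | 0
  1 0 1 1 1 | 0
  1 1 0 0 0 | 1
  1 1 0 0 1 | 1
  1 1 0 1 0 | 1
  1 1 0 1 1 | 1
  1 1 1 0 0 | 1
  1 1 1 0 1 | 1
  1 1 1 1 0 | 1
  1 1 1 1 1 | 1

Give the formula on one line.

  ~c = 11110000111100001111000011110000
  ~d = 11001100110011001100110011001100
  (~d | b) = 11001100111111111100110011111111
  (~c | (~d | b)) = 11111100111111111111110011111111
  ~a = 11111111111111110000000000000000
  ((~c | (~d | b)) | ~a) = 11111111111111111111110011111111

((~c | (~d | b)) | ~a)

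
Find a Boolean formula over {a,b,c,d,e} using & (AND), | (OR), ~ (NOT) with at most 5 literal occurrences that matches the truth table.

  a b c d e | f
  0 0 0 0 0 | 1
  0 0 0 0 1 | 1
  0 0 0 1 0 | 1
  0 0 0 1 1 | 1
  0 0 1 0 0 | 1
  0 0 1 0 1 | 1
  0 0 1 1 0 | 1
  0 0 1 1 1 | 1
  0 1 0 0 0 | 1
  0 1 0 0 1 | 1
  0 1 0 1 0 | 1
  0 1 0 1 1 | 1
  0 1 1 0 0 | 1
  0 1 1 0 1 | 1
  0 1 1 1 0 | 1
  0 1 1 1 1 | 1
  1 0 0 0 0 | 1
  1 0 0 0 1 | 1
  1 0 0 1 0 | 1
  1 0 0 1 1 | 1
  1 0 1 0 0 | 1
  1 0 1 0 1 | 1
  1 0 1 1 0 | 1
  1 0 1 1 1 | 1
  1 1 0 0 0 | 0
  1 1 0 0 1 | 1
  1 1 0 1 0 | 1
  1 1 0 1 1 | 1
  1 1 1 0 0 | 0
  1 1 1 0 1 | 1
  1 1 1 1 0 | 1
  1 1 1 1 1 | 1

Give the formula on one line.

((~a | ~b) | (e | d))

  ~a = 11111111111111110000000000000000
  ~b = 11111111000000001111111100000000
  (~a | ~b) = 11111111111111111111111100000000
  (e | d) = 01110111011101110111011101110111
  ((~a | ~b) | (e | d)) = 11111111111111111111111101110111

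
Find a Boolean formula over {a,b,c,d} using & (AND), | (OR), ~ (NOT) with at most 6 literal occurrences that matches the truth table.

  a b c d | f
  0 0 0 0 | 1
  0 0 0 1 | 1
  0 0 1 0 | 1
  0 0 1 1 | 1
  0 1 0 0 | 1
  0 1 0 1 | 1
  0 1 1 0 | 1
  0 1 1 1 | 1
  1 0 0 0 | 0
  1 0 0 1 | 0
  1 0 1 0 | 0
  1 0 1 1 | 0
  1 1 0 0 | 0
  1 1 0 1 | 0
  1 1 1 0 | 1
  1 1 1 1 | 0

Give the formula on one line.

((~d & (b & c)) | ~a)

  ~d = 1010101010101010
  (b & c) = 0000001100000011
  (~d & (b & c)) = 0000001000000010
  ~a = 1111111100000000
  ((~d & (b & c)) | ~a) = 1111111100000010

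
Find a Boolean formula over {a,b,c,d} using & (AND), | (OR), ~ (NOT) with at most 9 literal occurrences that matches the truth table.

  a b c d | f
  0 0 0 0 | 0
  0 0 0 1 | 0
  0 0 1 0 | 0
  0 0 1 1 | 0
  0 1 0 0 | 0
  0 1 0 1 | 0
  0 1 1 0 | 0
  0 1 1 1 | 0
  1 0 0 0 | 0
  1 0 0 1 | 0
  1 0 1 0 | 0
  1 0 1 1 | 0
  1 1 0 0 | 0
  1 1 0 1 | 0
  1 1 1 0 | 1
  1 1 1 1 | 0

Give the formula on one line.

  ~c = 1100110011001100
  (~c & b) = 0000110000001100
  ((~c & b) | a) = 0000110011111111
  ~a = 1111111100000000
  ~d = 1010101010101010
  (~a & ~d) = 1010101000000000
  (~d & b) = 0000101000001010
  ((~a & ~d) | (~d & b)) = 1010101000001010
  (c & ~d) = 0010001000100010
  (((~a & ~d) | (~d & b)) & (c & ~d)) = 0010001000000010
  (((~c & b) | a) & (((~a & ~d) | (~d & b)) & (c & ~d))) = 0000000000000010

(((~c & b) | a) & (((~a & ~d) | (~d & b)) & (c & ~d)))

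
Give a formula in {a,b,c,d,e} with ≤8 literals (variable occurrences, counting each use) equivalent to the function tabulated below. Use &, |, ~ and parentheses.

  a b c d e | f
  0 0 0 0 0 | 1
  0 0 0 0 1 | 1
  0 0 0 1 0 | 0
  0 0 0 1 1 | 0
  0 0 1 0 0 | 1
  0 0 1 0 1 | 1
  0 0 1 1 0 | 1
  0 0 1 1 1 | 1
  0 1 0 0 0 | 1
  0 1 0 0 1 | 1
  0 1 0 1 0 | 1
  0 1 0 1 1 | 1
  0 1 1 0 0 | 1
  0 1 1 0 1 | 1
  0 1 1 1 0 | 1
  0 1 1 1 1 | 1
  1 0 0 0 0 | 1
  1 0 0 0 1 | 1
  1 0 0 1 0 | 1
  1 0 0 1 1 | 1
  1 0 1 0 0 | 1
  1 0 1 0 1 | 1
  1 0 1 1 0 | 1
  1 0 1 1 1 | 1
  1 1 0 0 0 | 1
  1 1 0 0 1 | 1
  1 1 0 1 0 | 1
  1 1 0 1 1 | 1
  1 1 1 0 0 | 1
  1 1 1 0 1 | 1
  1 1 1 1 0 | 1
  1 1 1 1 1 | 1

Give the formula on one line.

  ~d = 11001100110011001100110011001100
  (c | ~d) = 11001111110011111100111111001111
  ((c | ~d) | b) = 11001111111111111100111111111111
  (c & ~d) = 00001100000011000000110000001100
  (a | (c & ~d)) = 00001100000011001111111111111111
  ((a | (c & ~d)) & d) = 00000000000000000011001100110011
  (((c | ~d) | b) | ((a | (c & ~d)) & d)) = 11001111111111111111111111111111

(((c | ~d) | b) | ((a | (c & ~d)) & d))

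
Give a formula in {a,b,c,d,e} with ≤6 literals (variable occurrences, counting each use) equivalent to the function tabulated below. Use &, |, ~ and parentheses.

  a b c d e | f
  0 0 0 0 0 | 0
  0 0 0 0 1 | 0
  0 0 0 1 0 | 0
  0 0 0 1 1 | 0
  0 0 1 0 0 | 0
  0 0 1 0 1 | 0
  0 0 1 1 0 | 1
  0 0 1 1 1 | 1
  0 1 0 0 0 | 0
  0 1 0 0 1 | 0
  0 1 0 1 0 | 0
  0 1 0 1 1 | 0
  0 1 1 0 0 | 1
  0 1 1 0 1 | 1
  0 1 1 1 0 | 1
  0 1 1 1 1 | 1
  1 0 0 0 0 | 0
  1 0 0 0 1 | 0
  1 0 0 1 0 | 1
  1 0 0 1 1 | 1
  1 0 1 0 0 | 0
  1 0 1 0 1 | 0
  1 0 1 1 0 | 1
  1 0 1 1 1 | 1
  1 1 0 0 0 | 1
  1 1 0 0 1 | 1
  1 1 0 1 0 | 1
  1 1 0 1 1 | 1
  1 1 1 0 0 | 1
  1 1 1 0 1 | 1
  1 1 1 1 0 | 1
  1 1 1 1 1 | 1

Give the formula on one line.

  (d | b) = 00110011111111110011001111111111
  (a | c) = 00001111000011111111111111111111
  ((d | b) & (a | c)) = 00000011000011110011001111111111

((d | b) & (a | c))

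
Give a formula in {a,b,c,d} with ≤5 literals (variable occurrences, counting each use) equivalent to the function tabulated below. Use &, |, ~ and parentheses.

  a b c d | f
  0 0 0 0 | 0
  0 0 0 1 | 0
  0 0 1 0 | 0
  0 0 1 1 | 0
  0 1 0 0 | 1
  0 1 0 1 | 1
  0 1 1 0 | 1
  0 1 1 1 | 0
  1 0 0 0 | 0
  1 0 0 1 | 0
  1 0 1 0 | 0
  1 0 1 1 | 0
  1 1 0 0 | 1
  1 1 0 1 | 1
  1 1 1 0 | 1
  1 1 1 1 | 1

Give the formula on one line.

  ~c = 1100110011001100
  ~d = 1010101010101010
  (a | ~d) = 1010101011111111
  (~c | (a | ~d)) = 1110111011111111
  (b & (~c | (a | ~d))) = 0000111000001111

(b & (~c | (a | ~d)))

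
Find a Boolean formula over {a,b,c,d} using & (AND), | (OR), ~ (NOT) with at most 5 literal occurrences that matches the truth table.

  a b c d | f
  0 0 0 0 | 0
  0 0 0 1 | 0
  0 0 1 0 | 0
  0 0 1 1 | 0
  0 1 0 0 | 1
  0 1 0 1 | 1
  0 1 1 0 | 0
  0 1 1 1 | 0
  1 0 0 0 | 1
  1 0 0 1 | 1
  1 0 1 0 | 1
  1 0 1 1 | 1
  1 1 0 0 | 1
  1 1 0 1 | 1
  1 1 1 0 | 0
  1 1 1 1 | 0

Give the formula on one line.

((~b | ~c) & (a | b))

  ~b = 1111000011110000
  ~c = 1100110011001100
  (~b | ~c) = 1111110011111100
  (a | b) = 0000111111111111
  ((~b | ~c) & (a | b)) = 0000110011111100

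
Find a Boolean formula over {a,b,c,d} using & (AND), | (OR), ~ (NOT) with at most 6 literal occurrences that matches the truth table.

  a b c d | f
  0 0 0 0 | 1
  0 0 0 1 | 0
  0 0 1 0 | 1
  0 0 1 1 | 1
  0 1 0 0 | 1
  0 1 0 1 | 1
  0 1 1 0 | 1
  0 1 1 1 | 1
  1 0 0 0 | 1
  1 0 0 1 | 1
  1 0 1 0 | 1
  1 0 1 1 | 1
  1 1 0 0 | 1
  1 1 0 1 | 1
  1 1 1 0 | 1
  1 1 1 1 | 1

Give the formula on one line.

  (d & c) = 0001000100010001
  ~d = 1010101010101010
  (d & a) = 0000000001010101
  (~d | (d & a)) = 1010101011111111
  ((~d | (d & a)) | b) = 1010111111111111
  ((d & c) | ((~d | (d & a)) | b)) = 1011111111111111

((d & c) | ((~d | (d & a)) | b))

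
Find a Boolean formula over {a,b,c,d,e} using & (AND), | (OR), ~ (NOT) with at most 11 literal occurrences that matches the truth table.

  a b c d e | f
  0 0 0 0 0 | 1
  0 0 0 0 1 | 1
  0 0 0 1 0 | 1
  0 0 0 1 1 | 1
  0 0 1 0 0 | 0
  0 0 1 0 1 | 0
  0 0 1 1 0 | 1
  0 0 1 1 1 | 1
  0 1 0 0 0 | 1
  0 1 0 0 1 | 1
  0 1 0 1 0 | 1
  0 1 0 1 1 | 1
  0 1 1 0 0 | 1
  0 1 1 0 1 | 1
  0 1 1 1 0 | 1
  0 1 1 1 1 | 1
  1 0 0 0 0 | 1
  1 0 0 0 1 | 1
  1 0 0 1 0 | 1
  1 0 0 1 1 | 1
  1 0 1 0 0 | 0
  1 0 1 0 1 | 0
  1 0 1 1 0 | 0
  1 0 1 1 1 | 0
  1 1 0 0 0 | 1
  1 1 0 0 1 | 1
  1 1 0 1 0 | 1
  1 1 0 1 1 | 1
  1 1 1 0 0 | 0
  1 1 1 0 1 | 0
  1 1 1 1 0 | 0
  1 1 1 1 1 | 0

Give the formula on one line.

(((b | (a | ~c)) | (d | (a | ~c))) & (~c | ~a))

  ~c = 11110000111100001111000011110000
  (a | ~c) = 11110000111100001111111111111111
  (b | (a | ~c)) = 11110000111111111111111111111111
  (d | (a | ~c)) = 11110011111100111111111111111111
  ((b | (a | ~c)) | (d | (a | ~c))) = 11110011111111111111111111111111
  ~a = 11111111111111110000000000000000
  (~c | ~a) = 11111111111111111111000011110000
  (((b | (a | ~c)) | (d | (a | ~c))) & (~c | ~a)) = 11110011111111111111000011110000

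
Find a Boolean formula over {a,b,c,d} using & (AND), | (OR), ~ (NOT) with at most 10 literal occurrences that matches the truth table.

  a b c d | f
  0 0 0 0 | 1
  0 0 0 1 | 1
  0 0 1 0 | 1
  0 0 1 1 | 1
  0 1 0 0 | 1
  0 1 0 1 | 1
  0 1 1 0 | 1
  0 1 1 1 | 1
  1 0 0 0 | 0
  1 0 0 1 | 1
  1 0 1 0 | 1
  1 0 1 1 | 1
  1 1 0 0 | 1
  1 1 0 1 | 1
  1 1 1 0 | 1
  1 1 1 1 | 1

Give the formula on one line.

  ~a = 1111111100000000
  (b | ~a) = 1111111100001111
  ((b | ~a) | c) = 1111111100111111
  ~b = 1111000011110000
  ~d = 1010101010101010
  (~b | ~d) = 1111101011111010
  (a & (~b | ~d)) = 0000000011111010
  (((b | ~a) | c) & (a & (~b | ~d))) = 0000000000111010
  (~a | d) = 1111111101010101
  ((((b | ~a) | c) & (a & (~b | ~d))) | (~a | d)) = 1111111101111111

((((b | ~a) | c) & (a & (~b | ~d))) | (~a | d))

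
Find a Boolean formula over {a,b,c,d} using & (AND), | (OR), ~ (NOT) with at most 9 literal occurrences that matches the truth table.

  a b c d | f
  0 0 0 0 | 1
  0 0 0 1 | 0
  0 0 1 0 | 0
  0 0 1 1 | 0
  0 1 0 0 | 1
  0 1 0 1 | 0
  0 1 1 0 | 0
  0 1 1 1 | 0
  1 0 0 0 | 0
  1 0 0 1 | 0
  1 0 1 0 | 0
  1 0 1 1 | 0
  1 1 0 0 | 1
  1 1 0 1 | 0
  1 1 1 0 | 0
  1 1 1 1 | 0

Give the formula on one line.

((((~b & ~a) | b) & ~d) & (~c | d))

  ~b = 1111000011110000
  ~a = 1111111100000000
  (~b & ~a) = 1111000000000000
  ((~b & ~a) | b) = 1111111100001111
  ~d = 1010101010101010
  (((~b & ~a) | b) & ~d) = 1010101000001010
  ~c = 1100110011001100
  (~c | d) = 1101110111011101
  ((((~b & ~a) | b) & ~d) & (~c | d)) = 1000100000001000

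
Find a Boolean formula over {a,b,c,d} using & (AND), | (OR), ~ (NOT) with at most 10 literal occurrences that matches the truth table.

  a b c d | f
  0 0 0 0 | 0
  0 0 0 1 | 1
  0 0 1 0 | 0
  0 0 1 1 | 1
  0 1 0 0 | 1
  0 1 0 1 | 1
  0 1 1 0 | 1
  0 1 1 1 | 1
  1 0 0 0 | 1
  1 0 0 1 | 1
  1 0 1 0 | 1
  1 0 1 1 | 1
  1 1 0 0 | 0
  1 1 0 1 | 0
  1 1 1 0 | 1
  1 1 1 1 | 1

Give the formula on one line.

  ~a = 1111111100000000
  (~a | c) = 1111111100110011
  ((~a | c) & b) = 0000111100000011
  (a | d) = 0101010111111111
  ~b = 1111000011110000
  ((a | d) & ~b) = 0101000011110000
  (a & c) = 0000000000110011
  (((a | d) & ~b) | (a & c)) = 0101000011110011
  (((~a | c) & b) | (((a | d) & ~b) | (a & c))) = 0101111111110011

(((~a | c) & b) | (((a | d) & ~b) | (a & c)))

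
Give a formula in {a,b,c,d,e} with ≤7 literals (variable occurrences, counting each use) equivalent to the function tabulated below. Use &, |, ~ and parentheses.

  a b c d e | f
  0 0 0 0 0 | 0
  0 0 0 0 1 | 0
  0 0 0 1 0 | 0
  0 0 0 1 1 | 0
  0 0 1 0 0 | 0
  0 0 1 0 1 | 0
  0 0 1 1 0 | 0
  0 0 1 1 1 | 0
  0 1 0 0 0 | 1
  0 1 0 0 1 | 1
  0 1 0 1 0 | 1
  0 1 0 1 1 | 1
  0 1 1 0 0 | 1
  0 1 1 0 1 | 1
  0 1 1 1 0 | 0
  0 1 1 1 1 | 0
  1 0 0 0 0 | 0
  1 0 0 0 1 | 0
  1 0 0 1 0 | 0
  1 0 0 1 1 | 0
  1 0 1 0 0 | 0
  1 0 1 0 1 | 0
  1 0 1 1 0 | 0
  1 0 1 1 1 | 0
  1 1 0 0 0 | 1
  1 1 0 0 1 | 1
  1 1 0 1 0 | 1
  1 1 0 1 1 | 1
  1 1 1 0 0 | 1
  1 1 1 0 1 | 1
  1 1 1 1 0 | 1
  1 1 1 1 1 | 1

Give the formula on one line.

(b & ((~d | a) | ~c))

  ~d = 11001100110011001100110011001100
  (~d | a) = 11001100110011001111111111111111
  ~c = 11110000111100001111000011110000
  ((~d | a) | ~c) = 11111100111111001111111111111111
  (b & ((~d | a) | ~c)) = 00000000111111000000000011111111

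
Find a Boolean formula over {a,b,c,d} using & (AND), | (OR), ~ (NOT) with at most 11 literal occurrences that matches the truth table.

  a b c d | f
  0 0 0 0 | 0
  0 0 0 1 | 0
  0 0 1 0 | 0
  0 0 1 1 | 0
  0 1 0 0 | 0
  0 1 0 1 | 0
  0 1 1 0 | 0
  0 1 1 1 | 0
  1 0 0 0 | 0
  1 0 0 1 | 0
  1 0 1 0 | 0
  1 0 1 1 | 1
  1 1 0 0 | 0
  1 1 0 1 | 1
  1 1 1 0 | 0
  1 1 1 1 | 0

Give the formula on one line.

  (a & c) = 0000000000110011
  ~c = 1100110011001100
  (~c & a) = 0000000011001100
  ((a & c) | (~c & a)) = 0000000011111111
  ~b = 1111000011110000
  (~b | ~c) = 1111110011111100
  (c | b) = 0011111100111111
  ((~b | ~c) & (c | b)) = 0011110000111100
  (((a & c) | (~c & a)) & ((~b | ~c) & (c | b))) = 0000000000111100
  ((((a & c) | (~c & a)) & ((~b | ~c) & (c | b))) & d) = 0000000000010100

((((a & c) | (~c & a)) & ((~b | ~c) & (c | b))) & d)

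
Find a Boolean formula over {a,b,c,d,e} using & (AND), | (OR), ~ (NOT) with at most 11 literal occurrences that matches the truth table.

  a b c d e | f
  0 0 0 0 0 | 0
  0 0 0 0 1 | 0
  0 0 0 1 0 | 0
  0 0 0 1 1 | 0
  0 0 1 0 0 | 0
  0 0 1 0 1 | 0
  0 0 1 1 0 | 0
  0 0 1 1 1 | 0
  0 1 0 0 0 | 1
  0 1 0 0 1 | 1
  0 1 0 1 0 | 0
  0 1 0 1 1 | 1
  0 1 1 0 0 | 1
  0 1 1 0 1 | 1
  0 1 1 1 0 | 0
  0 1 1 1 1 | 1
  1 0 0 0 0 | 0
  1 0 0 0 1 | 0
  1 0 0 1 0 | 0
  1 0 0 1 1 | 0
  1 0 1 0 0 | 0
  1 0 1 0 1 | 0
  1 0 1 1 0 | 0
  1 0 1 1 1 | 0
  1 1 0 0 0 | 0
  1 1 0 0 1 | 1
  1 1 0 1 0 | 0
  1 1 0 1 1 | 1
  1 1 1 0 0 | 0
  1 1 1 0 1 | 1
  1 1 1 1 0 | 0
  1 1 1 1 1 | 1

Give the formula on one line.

  ~a = 11111111111111110000000000000000
  (~a | e) = 11111111111111110101010101010101
  (c | (~a | e)) = 11111111111111110101111101011111
  ~d = 11001100110011001100110011001100
  ((c | (~a | e)) | ~d) = 11111111111111111101111111011111
  (((c | (~a | e)) | ~d) & b) = 00000000111111110000000011011111
  (~a & ~d) = 11001100110011000000000000000000
  (e | (~a & ~d)) = 11011101110111010101010101010101
  ((((c | (~a | e)) | ~d) & b) & (e | (~a & ~d))) = 00000000110111010000000001010101

((((c | (~a | e)) | ~d) & b) & (e | (~a & ~d)))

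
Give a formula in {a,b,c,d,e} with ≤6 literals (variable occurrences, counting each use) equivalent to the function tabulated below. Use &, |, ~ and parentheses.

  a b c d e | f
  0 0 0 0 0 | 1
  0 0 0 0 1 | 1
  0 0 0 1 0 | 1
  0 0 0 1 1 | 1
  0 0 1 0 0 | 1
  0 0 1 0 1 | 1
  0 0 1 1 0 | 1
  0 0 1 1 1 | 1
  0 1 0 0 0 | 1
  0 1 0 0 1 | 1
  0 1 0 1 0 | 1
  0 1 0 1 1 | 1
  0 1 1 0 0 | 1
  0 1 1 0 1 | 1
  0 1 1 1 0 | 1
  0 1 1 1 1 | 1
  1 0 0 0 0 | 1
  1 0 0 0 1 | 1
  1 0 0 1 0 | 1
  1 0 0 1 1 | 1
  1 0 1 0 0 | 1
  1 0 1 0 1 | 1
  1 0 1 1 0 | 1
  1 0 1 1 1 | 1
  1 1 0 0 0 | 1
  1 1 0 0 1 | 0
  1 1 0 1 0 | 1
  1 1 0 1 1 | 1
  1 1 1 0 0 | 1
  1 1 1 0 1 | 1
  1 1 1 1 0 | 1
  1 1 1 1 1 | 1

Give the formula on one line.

((~b | ((~d & ~e) | c)) | (~a | d))

  ~b = 11111111000000001111111100000000
  ~d = 11001100110011001100110011001100
  ~e = 10101010101010101010101010101010
  (~d & ~e) = 10001000100010001000100010001000
  ((~d & ~e) | c) = 10001111100011111000111110001111
  (~b | ((~d & ~e) | c)) = 11111111100011111111111110001111
  ~a = 11111111111111110000000000000000
  (~a | d) = 11111111111111110011001100110011
  ((~b | ((~d & ~e) | c)) | (~a | d)) = 11111111111111111111111110111111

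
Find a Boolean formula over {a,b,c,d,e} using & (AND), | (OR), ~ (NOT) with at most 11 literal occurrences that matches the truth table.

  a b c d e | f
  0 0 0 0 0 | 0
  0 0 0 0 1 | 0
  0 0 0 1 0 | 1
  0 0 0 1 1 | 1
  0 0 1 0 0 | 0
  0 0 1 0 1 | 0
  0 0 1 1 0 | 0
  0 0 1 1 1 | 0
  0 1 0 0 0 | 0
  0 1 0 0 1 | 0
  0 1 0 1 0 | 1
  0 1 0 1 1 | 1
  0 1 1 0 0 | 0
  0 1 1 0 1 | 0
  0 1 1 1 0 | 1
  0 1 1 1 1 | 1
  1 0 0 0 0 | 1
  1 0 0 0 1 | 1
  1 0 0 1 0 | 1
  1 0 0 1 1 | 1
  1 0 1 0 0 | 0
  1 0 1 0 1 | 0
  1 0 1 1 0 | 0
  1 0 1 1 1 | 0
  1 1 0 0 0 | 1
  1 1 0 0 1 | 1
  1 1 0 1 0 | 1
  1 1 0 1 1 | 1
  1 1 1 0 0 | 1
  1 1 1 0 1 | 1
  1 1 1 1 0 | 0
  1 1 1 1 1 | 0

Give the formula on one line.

  ~b = 11111111000000001111111100000000
  ~a = 11111111111111110000000000000000
  ~d = 11001100110011001100110011001100
  (~a | ~d) = 11111111111111111100110011001100
  (~b | (~a | ~d)) = 11111111111111111111111111001100
  ~c = 11110000111100001111000011110000
  ((~b | (~a | ~d)) | ~c) = 11111111111111111111111111111100
  (b & ((~b | (~a | ~d)) | ~c)) = 00000000111111110000000011111100
  ((b & ((~b | (~a | ~d)) | ~c)) | ~c) = 11110000111111111111000011111100
  (a | d) = 00110011001100111111111111111111
  (((b & ((~b | (~a | ~d)) | ~c)) | ~c) & (a | d)) = 00110000001100111111000011111100

(((b & ((~b | (~a | ~d)) | ~c)) | ~c) & (a | d))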